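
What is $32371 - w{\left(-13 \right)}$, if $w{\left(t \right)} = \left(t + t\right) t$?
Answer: $32033$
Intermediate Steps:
$w{\left(t \right)} = 2 t^{2}$ ($w{\left(t \right)} = 2 t t = 2 t^{2}$)
$32371 - w{\left(-13 \right)} = 32371 - 2 \left(-13\right)^{2} = 32371 - 2 \cdot 169 = 32371 - 338 = 32033$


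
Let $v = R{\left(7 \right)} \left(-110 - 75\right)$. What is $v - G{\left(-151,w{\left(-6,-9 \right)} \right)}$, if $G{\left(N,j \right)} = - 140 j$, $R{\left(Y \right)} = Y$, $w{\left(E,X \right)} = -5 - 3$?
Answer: $-2415$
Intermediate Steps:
$w{\left(E,X \right)} = -8$
$v = -1295$ ($v = 7 \left(-110 - 75\right) = 7 \left(-185\right) = -1295$)
$v - G{\left(-151,w{\left(-6,-9 \right)} \right)} = -1295 - \left(-140\right) \left(-8\right) = -1295 - 1120 = -2415$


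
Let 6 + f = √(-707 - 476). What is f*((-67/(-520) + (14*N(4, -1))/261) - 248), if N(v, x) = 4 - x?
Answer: 33604673/22620 - 33604673*I*√7/10440 ≈ 1485.6 - 8516.3*I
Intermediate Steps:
f = -6 + 13*I*√7 (f = -6 + √(-707 - 476) = -6 + √(-1183) = -6 + 13*I*√7 ≈ -6.0 + 34.395*I)
f*((-67/(-520) + (14*N(4, -1))/261) - 248) = (-6 + 13*I*√7)*((-67/(-520) + (14*(4 - 1*(-1)))/261) - 248) = (-6 + 13*I*√7)*((-67*(-1/520) + (14*(4 + 1))*(1/261)) - 248) = (-6 + 13*I*√7)*((67/520 + (14*5)*(1/261)) - 248) = (-6 + 13*I*√7)*((67/520 + 70*(1/261)) - 248) = (-6 + 13*I*√7)*((67/520 + 70/261) - 248) = (-6 + 13*I*√7)*(53887/135720 - 248) = (-6 + 13*I*√7)*(-33604673/135720) = 33604673/22620 - 33604673*I*√7/10440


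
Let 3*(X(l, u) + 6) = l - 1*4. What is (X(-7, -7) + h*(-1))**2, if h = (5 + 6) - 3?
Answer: 2809/9 ≈ 312.11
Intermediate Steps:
h = 8 (h = 11 - 3 = 8)
X(l, u) = -22/3 + l/3 (X(l, u) = -6 + (l - 1*4)/3 = -6 + (l - 4)/3 = -6 + (-4 + l)/3 = -6 + (-4/3 + l/3) = -22/3 + l/3)
(X(-7, -7) + h*(-1))**2 = ((-22/3 + (1/3)*(-7)) + 8*(-1))**2 = ((-22/3 - 7/3) - 8)**2 = (-29/3 - 8)**2 = (-53/3)**2 = 2809/9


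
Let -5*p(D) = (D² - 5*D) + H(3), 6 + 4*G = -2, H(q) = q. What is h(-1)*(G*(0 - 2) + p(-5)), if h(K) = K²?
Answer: -33/5 ≈ -6.6000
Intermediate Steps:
G = -2 (G = -3/2 + (¼)*(-2) = -3/2 - ½ = -2)
p(D) = -⅗ + D - D²/5 (p(D) = -((D² - 5*D) + 3)/5 = -(3 + D² - 5*D)/5 = -⅗ + D - D²/5)
h(-1)*(G*(0 - 2) + p(-5)) = (-1)²*(-2*(0 - 2) + (-⅗ - 5 - ⅕*(-5)²)) = 1*(-2*(-2) + (-⅗ - 5 - ⅕*25)) = 1*(4 + (-⅗ - 5 - 5)) = 1*(4 - 53/5) = 1*(-33/5) = -33/5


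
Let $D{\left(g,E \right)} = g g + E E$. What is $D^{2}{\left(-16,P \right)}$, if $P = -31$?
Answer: $1481089$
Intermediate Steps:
$D{\left(g,E \right)} = E^{2} + g^{2}$ ($D{\left(g,E \right)} = g^{2} + E^{2} = E^{2} + g^{2}$)
$D^{2}{\left(-16,P \right)} = \left(\left(-31\right)^{2} + \left(-16\right)^{2}\right)^{2} = \left(961 + 256\right)^{2} = 1217^{2} = 1481089$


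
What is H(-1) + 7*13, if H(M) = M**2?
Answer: 92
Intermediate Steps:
H(-1) + 7*13 = (-1)**2 + 7*13 = 1 + 91 = 92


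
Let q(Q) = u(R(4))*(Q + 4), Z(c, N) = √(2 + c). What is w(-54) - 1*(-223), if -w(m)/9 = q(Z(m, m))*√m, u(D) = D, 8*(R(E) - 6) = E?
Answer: 223 + 351*√78 - 702*I*√6 ≈ 3322.9 - 1719.5*I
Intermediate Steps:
R(E) = 6 + E/8
q(Q) = 26 + 13*Q/2 (q(Q) = (6 + (⅛)*4)*(Q + 4) = (6 + ½)*(4 + Q) = 13*(4 + Q)/2 = 26 + 13*Q/2)
w(m) = -9*√m*(26 + 13*√(2 + m)/2) (w(m) = -9*(26 + 13*√(2 + m)/2)*√m = -9*√m*(26 + 13*√(2 + m)/2))
w(-54) - 1*(-223) = 117*√(-54)*(-4 - √(2 - 54))/2 - 1*(-223) = 117*(3*I*√6)*(-4 - √(-52))/2 + 223 = 117*(3*I*√6)*(-4 - 2*I*√13)/2 + 223 = 351*I*√6*(-4 - 2*I*√13)/2 + 223 = 223 + 351*I*√6*(-4 - 2*I*√13)/2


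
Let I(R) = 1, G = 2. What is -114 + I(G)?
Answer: -113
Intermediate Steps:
-114 + I(G) = -114 + 1 = -113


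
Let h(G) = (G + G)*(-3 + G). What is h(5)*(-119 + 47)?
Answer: -1440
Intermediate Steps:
h(G) = 2*G*(-3 + G) (h(G) = (2*G)*(-3 + G) = 2*G*(-3 + G))
h(5)*(-119 + 47) = (2*5*(-3 + 5))*(-119 + 47) = (2*5*2)*(-72) = 20*(-72) = -1440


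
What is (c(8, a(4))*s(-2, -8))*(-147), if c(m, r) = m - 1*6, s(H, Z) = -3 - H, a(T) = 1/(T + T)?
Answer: 294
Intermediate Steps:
a(T) = 1/(2*T)
c(m, r) = -6 + m (c(m, r) = m - 6 = -6 + m)
(c(8, a(4))*s(-2, -8))*(-147) = ((-6 + 8)*(-3 - 1*(-2)))*(-147) = (2*(-3 + 2))*(-147) = (2*(-1))*(-147) = -2*(-147) = 294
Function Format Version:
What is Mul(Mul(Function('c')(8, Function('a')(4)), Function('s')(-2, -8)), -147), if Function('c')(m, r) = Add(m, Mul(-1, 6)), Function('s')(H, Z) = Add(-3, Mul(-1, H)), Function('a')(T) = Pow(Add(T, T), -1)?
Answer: 294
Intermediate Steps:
Function('a')(T) = Mul(Rational(1, 2), Pow(T, -1)) (Function('a')(T) = Pow(Mul(2, T), -1) = Mul(Rational(1, 2), Pow(T, -1)))
Function('c')(m, r) = Add(-6, m) (Function('c')(m, r) = Add(m, -6) = Add(-6, m))
Mul(Mul(Function('c')(8, Function('a')(4)), Function('s')(-2, -8)), -147) = Mul(Mul(Add(-6, 8), Add(-3, Mul(-1, -2))), -147) = Mul(Mul(2, Add(-3, 2)), -147) = Mul(Mul(2, -1), -147) = Mul(-2, -147) = 294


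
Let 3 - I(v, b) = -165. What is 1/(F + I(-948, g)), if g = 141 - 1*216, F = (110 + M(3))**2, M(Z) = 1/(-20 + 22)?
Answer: 4/49513 ≈ 8.0787e-5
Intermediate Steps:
M(Z) = 1/2
F = 48841/4 (F = (110 + 1/2)**2 = (221/2)**2 = 48841/4 ≈ 12210.)
g = -75 (g = 141 - 216 = -75)
I(v, b) = 168 (I(v, b) = 3 - 1*(-165) = 3 + 165 = 168)
1/(F + I(-948, g)) = 1/(48841/4 + 168) = 1/(49513/4) = 4/49513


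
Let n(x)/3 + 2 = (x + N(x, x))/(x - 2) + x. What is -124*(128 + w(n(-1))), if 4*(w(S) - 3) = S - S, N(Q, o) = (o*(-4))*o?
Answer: -16244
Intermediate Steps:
N(Q, o) = -4*o² (N(Q, o) = (-4*o)*o = -4*o²)
n(x) = -6 + 3*x + 3*(x - 4*x²)/(-2 + x) (n(x) = -6 + 3*((x - 4*x²)/(x - 2) + x) = -6 + 3*((x - 4*x²)/(-2 + x) + x) = -6 + 3*(x + (x - 4*x²)/(-2 + x)) = -6 + (3*x + 3*(x - 4*x²)/(-2 + x)) = -6 + 3*x + 3*(x - 4*x²)/(-2 + x))
w(S) = 3 (w(S) = 3 + (S - S)/4 = 3 + (¼)*0 = 3 + 0 = 3)
-124*(128 + w(n(-1))) = -124*(128 + 3) = -124*131 = -16244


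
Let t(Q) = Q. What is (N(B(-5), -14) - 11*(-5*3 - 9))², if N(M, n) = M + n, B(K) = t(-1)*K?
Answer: 65025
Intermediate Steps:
B(K) = -K
(N(B(-5), -14) - 11*(-5*3 - 9))² = ((-1*(-5) - 14) - 11*(-5*3 - 9))² = ((5 - 14) - 11*(-15 - 9))² = (-9 - 11*(-24))² = (-9 + 264)² = 255² = 65025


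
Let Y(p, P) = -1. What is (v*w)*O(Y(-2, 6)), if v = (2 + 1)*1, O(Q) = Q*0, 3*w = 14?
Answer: 0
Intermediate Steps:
w = 14/3 (w = (⅓)*14 = 14/3 ≈ 4.6667)
O(Q) = 0
v = 3 (v = 3*1 = 3)
(v*w)*O(Y(-2, 6)) = (3*(14/3))*0 = 14*0 = 0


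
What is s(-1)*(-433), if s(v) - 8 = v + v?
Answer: -2598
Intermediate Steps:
s(v) = 8 + 2*v (s(v) = 8 + (v + v) = 8 + 2*v)
s(-1)*(-433) = (8 + 2*(-1))*(-433) = (8 - 2)*(-433) = 6*(-433) = -2598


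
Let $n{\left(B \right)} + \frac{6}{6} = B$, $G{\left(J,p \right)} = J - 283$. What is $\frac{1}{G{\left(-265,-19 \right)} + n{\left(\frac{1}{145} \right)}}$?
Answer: $- \frac{145}{79604} \approx -0.0018215$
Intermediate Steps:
$G{\left(J,p \right)} = -283 + J$
$n{\left(B \right)} = -1 + B$
$\frac{1}{G{\left(-265,-19 \right)} + n{\left(\frac{1}{145} \right)}} = \frac{1}{\left(-283 - 265\right) - \left(1 - \frac{1}{145}\right)} = \frac{1}{-548 + \left(-1 + \frac{1}{145}\right)} = \frac{1}{-548 - \frac{144}{145}} = \frac{1}{- \frac{79604}{145}} = - \frac{145}{79604}$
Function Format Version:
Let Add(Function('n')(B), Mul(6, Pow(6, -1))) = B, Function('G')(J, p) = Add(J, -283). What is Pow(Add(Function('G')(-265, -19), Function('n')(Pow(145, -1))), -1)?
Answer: Rational(-145, 79604) ≈ -0.0018215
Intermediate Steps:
Function('G')(J, p) = Add(-283, J)
Function('n')(B) = Add(-1, B)
Pow(Add(Function('G')(-265, -19), Function('n')(Pow(145, -1))), -1) = Pow(Add(Add(-283, -265), Add(-1, Pow(145, -1))), -1) = Pow(Add(-548, Add(-1, Rational(1, 145))), -1) = Pow(Add(-548, Rational(-144, 145)), -1) = Pow(Rational(-79604, 145), -1) = Rational(-145, 79604)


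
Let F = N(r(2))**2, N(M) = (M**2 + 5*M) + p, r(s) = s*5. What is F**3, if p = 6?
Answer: 14412774445056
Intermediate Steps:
r(s) = 5*s
N(M) = 6 + M**2 + 5*M (N(M) = (M**2 + 5*M) + 6 = 6 + M**2 + 5*M)
F = 24336 (F = (6 + (5*2)**2 + 5*(5*2))**2 = (6 + 10**2 + 5*10)**2 = (6 + 100 + 50)**2 = 156**2 = 24336)
F**3 = 24336**3 = 14412774445056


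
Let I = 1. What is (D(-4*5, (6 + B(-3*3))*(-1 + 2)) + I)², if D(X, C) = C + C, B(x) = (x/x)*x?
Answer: 25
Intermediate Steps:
B(x) = x (B(x) = 1*x = x)
D(X, C) = 2*C
(D(-4*5, (6 + B(-3*3))*(-1 + 2)) + I)² = (2*((6 - 3*3)*(-1 + 2)) + 1)² = (2*((6 - 9)*1) + 1)² = (2*(-3*1) + 1)² = (2*(-3) + 1)² = (-6 + 1)² = (-5)² = 25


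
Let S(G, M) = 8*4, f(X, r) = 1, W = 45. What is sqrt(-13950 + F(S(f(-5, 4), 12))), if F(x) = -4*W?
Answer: 3*I*sqrt(1570) ≈ 118.87*I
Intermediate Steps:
S(G, M) = 32
F(x) = -180 (F(x) = -4*45 = -180)
sqrt(-13950 + F(S(f(-5, 4), 12))) = sqrt(-13950 - 180) = sqrt(-14130) = 3*I*sqrt(1570)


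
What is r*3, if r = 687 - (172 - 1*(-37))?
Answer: 1434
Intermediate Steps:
r = 478 (r = 687 - (172 + 37) = 687 - 1*209 = 687 - 209 = 478)
r*3 = 478*3 = 1434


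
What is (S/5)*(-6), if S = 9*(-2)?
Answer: 108/5 ≈ 21.600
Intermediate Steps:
S = -18
(S/5)*(-6) = -18/5*(-6) = 108/5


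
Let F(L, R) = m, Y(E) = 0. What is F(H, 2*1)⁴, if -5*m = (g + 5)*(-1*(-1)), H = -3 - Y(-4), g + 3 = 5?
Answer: 2401/625 ≈ 3.8416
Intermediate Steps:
g = 2 (g = -3 + 5 = 2)
H = -3 (H = -3 - 1*0 = -3 + 0 = -3)
m = -7/5 (m = -(2 + 5)*(-1*(-1))/5 = -7/5 ≈ -1.4000)
F(L, R) = -7/5
F(H, 2*1)⁴ = (-7/5)⁴ = 2401/625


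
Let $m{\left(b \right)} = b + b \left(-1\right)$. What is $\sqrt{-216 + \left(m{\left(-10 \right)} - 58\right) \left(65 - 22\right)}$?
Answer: $i \sqrt{2710} \approx 52.058 i$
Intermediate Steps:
$m{\left(b \right)} = 0$ ($m{\left(b \right)} = b - b = 0$)
$\sqrt{-216 + \left(m{\left(-10 \right)} - 58\right) \left(65 - 22\right)} = \sqrt{-216 + \left(0 - 58\right) \left(65 - 22\right)} = \sqrt{-216 - 2494} = \sqrt{-2710} = i \sqrt{2710}$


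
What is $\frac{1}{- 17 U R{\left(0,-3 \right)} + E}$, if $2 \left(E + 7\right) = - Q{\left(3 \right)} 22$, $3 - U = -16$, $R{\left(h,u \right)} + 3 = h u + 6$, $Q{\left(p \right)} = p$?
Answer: $- \frac{1}{1009} \approx -0.00099108$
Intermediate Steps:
$R{\left(h,u \right)} = 3 + h u$ ($R{\left(h,u \right)} = -3 + \left(h u + 6\right) = -3 + \left(6 + h u\right) = 3 + h u$)
$U = 19$ ($U = 3 - -16 = 3 + 16 = 19$)
$E = -40$ ($E = -7 + \frac{\left(-1\right) 3 \cdot 22}{2} = -7 + \frac{\left(-3\right) 22}{2} = -7 + \frac{1}{2} \left(-66\right) = -7 - 33 = -40$)
$\frac{1}{- 17 U R{\left(0,-3 \right)} + E} = \frac{1}{\left(-17\right) 19 \left(3 + 0 \left(-3\right)\right) - 40} = \frac{1}{- 323 \left(3 + 0\right) - 40} = \frac{1}{\left(-323\right) 3 - 40} = \frac{1}{-969 - 40} = \frac{1}{-1009} = - \frac{1}{1009}$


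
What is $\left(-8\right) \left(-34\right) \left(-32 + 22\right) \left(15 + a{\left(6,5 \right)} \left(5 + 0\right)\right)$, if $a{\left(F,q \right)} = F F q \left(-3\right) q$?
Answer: $36679200$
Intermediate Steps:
$a{\left(F,q \right)} = - 3 F^{2} q^{2}$ ($a{\left(F,q \right)} = F \left(- 3 F q\right) q = - 3 q F^{2} q = - 3 F^{2} q^{2}$)
$\left(-8\right) \left(-34\right) \left(-32 + 22\right) \left(15 + a{\left(6,5 \right)} \left(5 + 0\right)\right) = \left(-8\right) \left(-34\right) \left(-32 + 22\right) \left(15 + - 3 \cdot 6^{2} \cdot 5^{2} \left(5 + 0\right)\right) = 272 \left(- 10 \left(15 + \left(-3\right) 36 \cdot 25 \cdot 5\right)\right) = 272 \left(- 10 \left(15 - 13500\right)\right) = 272 \left(\left(-10\right) \left(-13485\right)\right) = 272 \cdot 134850 = 36679200$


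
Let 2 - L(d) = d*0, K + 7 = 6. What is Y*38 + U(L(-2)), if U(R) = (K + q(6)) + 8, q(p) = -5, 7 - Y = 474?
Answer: -17744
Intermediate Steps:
Y = -467 (Y = 7 - 1*474 = 7 - 474 = -467)
K = -1 (K = -7 + 6 = -1)
L(d) = 2 (L(d) = 2 - d*0 = 2 - 1*0 = 2 + 0 = 2)
U(R) = 2 (U(R) = (-1 - 5) + 8 = -6 + 8 = 2)
Y*38 + U(L(-2)) = -467*38 + 2 = -17746 + 2 = -17744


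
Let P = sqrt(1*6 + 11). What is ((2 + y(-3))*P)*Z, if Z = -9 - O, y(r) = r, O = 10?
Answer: 19*sqrt(17) ≈ 78.339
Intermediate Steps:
Z = -19 (Z = -9 - 1*10 = -9 - 10 = -19)
P = sqrt(17) (P = sqrt(6 + 11) = sqrt(17) ≈ 4.1231)
((2 + y(-3))*P)*Z = ((2 - 3)*sqrt(17))*(-19) = -sqrt(17)*(-19) = 19*sqrt(17)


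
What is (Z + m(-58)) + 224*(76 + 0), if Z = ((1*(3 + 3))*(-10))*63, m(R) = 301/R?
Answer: 767851/58 ≈ 13239.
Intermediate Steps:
Z = -3780 (Z = ((1*6)*(-10))*63 = (6*(-10))*63 = -60*63 = -3780)
(Z + m(-58)) + 224*(76 + 0) = (-3780 + 301/(-58)) + 224*(76 + 0) = (-3780 + 301*(-1/58)) + 224*76 = (-3780 - 301/58) + 17024 = -219541/58 + 17024 = 767851/58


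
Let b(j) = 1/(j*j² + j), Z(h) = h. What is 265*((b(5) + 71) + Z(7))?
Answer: 537473/26 ≈ 20672.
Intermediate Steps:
b(j) = 1/(j + j³) (b(j) = 1/(j³ + j) = 1/(j + j³))
265*((b(5) + 71) + Z(7)) = 265*((1/(5 + 5³) + 71) + 7) = 265*((1/(5 + 125) + 71) + 7) = 265*((1/130 + 71) + 7) = 265*(9231/130 + 7) = 265*(10141/130) = 537473/26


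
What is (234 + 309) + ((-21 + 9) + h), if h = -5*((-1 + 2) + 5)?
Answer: 501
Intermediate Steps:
h = -30 (h = -5*(1 + 5) = -5*6 = -30)
(234 + 309) + ((-21 + 9) + h) = (234 + 309) + ((-21 + 9) - 30) = 543 + (-12 - 30) = 543 - 42 = 501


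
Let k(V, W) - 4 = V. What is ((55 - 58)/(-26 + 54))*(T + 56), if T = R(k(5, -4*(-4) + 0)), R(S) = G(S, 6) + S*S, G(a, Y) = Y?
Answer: -429/28 ≈ -15.321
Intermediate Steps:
k(V, W) = 4 + V
R(S) = 6 + S**2 (R(S) = 6 + S*S = 6 + S**2)
T = 87 (T = 6 + (4 + 5)**2 = 6 + 9**2 = 6 + 81 = 87)
((55 - 58)/(-26 + 54))*(T + 56) = ((55 - 58)/(-26 + 54))*(87 + 56) = -3/28*143 = -429/28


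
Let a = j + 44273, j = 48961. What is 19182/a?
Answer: 3197/15539 ≈ 0.20574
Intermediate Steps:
a = 93234 (a = 48961 + 44273 = 93234)
19182/a = 19182/93234 = 19182*(1/93234) = 3197/15539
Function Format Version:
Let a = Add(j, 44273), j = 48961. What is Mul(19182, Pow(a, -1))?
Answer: Rational(3197, 15539) ≈ 0.20574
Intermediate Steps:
a = 93234 (a = Add(48961, 44273) = 93234)
Mul(19182, Pow(a, -1)) = Mul(19182, Pow(93234, -1)) = Mul(19182, Rational(1, 93234)) = Rational(3197, 15539)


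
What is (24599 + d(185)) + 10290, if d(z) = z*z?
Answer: 69114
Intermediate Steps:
d(z) = z²
(24599 + d(185)) + 10290 = (24599 + 185²) + 10290 = (24599 + 34225) + 10290 = 58824 + 10290 = 69114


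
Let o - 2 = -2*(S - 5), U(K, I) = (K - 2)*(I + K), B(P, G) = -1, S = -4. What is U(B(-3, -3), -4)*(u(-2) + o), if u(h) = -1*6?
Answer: 210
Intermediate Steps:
U(K, I) = (-2 + K)*(I + K)
u(h) = -6
o = 20 (o = 2 - 2*(-4 - 5) = 2 - 2*(-9) = 2 + 18 = 20)
U(B(-3, -3), -4)*(u(-2) + o) = ((-1)² - 2*(-4) - 2*(-1) - 4*(-1))*(-6 + 20) = (1 + 8 + 2 + 4)*14 = 15*14 = 210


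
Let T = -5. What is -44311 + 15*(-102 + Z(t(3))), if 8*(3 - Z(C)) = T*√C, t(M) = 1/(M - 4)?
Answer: -45796 + 75*I/8 ≈ -45796.0 + 9.375*I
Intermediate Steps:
t(M) = 1/(-4 + M)
Z(C) = 3 + 5*√C/8 (Z(C) = 3 - (-5)*√C/8 = 3 + 5*√C/8)
-44311 + 15*(-102 + Z(t(3))) = -44311 + 15*(-102 + (3 + 5*√(1/(-4 + 3))/8)) = -44311 + 15*(-102 + (3 + 5*√(1/(-1))/8)) = -44311 + 15*(-102 + (3 + 5*√(-1)/8)) = -44311 + 15*(-102 + (3 + 5*I/8)) = -44311 + 15*(-99 + 5*I/8) = -44311 + (-1485 + 75*I/8) = -45796 + 75*I/8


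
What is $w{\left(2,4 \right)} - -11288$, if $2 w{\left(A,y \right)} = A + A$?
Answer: $11290$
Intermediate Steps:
$w{\left(A,y \right)} = A$ ($w{\left(A,y \right)} = \frac{A + A}{2} = \frac{2 A}{2} = A$)
$w{\left(2,4 \right)} - -11288 = 2 - -11288 = 2 + 11288 = 11290$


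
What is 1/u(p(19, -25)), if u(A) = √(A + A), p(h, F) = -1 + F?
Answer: -I*√13/26 ≈ -0.13867*I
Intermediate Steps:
u(A) = √2*√A (u(A) = √(2*A) = √2*√A)
1/u(p(19, -25)) = 1/(√2*√(-1 - 25)) = 1/(√2*√(-26)) = 1/(√2*(I*√26)) = 1/(2*I*√13) = -I*√13/26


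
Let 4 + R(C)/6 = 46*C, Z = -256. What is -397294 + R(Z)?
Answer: -467974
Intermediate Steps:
R(C) = -24 + 276*C (R(C) = -24 + 6*(46*C) = -24 + 276*C)
-397294 + R(Z) = -397294 + (-24 + 276*(-256)) = -397294 + (-24 - 70656) = -397294 - 70680 = -467974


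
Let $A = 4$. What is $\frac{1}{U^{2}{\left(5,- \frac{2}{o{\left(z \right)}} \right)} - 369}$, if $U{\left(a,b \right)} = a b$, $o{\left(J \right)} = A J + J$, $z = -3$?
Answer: $- \frac{9}{3317} \approx -0.0027133$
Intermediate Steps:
$o{\left(J \right)} = 5 J$ ($o{\left(J \right)} = 4 J + J = 5 J$)
$\frac{1}{U^{2}{\left(5,- \frac{2}{o{\left(z \right)}} \right)} - 369} = \frac{1}{\left(5 \left(- \frac{2}{5 \left(-3\right)}\right)\right)^{2} - 369} = \frac{1}{\left(5 \left(- \frac{2}{-15}\right)\right)^{2} - 369} = \frac{1}{\left(5 \left(\left(-2\right) \left(- \frac{1}{15}\right)\right)\right)^{2} - 369} = \frac{1}{\left(5 \cdot \frac{2}{15}\right)^{2} - 369} = \frac{1}{\left(\frac{2}{3}\right)^{2} - 369} = \frac{1}{\frac{4}{9} - 369} = \frac{1}{- \frac{3317}{9}} = - \frac{9}{3317}$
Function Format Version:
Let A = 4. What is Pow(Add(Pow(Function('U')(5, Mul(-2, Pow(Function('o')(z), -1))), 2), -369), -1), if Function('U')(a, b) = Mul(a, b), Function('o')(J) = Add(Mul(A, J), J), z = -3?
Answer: Rational(-9, 3317) ≈ -0.0027133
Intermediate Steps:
Function('o')(J) = Mul(5, J) (Function('o')(J) = Add(Mul(4, J), J) = Mul(5, J))
Pow(Add(Pow(Function('U')(5, Mul(-2, Pow(Function('o')(z), -1))), 2), -369), -1) = Pow(Add(Pow(Mul(5, Mul(-2, Pow(Mul(5, -3), -1))), 2), -369), -1) = Pow(Add(Pow(Mul(5, Mul(-2, Pow(-15, -1))), 2), -369), -1) = Pow(Add(Pow(Mul(5, Mul(-2, Rational(-1, 15))), 2), -369), -1) = Pow(Add(Pow(Mul(5, Rational(2, 15)), 2), -369), -1) = Pow(Add(Pow(Rational(2, 3), 2), -369), -1) = Pow(Add(Rational(4, 9), -369), -1) = Pow(Rational(-3317, 9), -1) = Rational(-9, 3317)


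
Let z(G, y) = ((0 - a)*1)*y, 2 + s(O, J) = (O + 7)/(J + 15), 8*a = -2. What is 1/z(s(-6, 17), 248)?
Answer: 1/62 ≈ 0.016129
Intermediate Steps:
a = -1/4 (a = (1/8)*(-2) = -1/4 ≈ -0.25000)
s(O, J) = -2 + (7 + O)/(15 + J) (s(O, J) = -2 + (O + 7)/(J + 15) = -2 + (7 + O)/(15 + J))
z(G, y) = y/4 (z(G, y) = ((0 - 1*(-1/4))*1)*y = ((0 + 1/4)*1)*y = ((1/4)*1)*y = y/4)
1/z(s(-6, 17), 248) = 1/((1/4)*248) = 1/62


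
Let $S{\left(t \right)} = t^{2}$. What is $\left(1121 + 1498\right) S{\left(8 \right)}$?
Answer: $167616$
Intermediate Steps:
$\left(1121 + 1498\right) S{\left(8 \right)} = \left(1121 + 1498\right) 8^{2} = 2619 \cdot 64 = 167616$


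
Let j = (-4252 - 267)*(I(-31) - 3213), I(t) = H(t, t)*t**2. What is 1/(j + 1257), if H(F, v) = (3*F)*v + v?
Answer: -1/12371027864 ≈ -8.0834e-11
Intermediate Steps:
H(F, v) = v + 3*F*v (H(F, v) = 3*F*v + v = v + 3*F*v)
I(t) = t**3*(1 + 3*t) (I(t) = (t*(1 + 3*t))*t**2 = t**3*(1 + 3*t))
j = -12371029121 (j = (-4252 - 267)*((-31)**3*(1 + 3*(-31)) - 3213) = -4519*(-29791*(1 - 93) - 3213) = -4519*(-29791*(-92) - 3213) = -4519*(2740772 - 3213) = -4519*2737559 = -12371029121)
1/(j + 1257) = 1/(-12371029121 + 1257) = 1/(-12371027864) = -1/12371027864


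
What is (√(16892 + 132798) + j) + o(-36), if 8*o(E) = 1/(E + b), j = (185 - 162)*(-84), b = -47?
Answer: -1282849/664 + √149690 ≈ -1545.1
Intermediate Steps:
j = -1932 (j = 23*(-84) = -1932)
o(E) = 1/(8*(-47 + E)) (o(E) = 1/(8*(E - 47)) = 1/(8*(-47 + E)))
(√(16892 + 132798) + j) + o(-36) = (√(16892 + 132798) - 1932) + 1/(8*(-47 - 36)) = (√149690 - 1932) + (⅛)/(-83) = (-1932 + √149690) + (⅛)*(-1/83) = (-1932 + √149690) - 1/664 = -1282849/664 + √149690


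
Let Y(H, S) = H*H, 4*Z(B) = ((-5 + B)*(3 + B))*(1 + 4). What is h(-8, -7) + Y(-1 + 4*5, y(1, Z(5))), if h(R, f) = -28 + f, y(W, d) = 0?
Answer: 326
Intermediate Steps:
Z(B) = 5*(-5 + B)*(3 + B)/4 (Z(B) = (((-5 + B)*(3 + B))*(1 + 4))/4 = (((-5 + B)*(3 + B))*5)/4 = (5*(-5 + B)*(3 + B))/4 = 5*(-5 + B)*(3 + B)/4)
Y(H, S) = H**2
h(-8, -7) + Y(-1 + 4*5, y(1, Z(5))) = (-28 - 7) + (-1 + 4*5)**2 = -35 + (-1 + 20)**2 = -35 + 19**2 = -35 + 361 = 326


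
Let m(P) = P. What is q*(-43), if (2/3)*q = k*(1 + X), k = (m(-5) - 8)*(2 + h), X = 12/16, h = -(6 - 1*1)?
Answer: -35217/8 ≈ -4402.1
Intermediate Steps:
h = -5 (h = -(6 - 1) = -1*5 = -5)
X = ¾ (X = 12*(1/16) = ¾ ≈ 0.75000)
k = 39 (k = (-5 - 8)*(2 - 5) = -13*(-3) = 39)
q = 819/8 (q = 3*(39*(1 + ¾))/2 = 3*(39*(7/4))/2 = (3/2)*(273/4) = 819/8 ≈ 102.38)
q*(-43) = (819/8)*(-43) = -35217/8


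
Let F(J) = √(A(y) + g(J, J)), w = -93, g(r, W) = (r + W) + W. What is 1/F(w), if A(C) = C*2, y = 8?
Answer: -I*√263/263 ≈ -0.061663*I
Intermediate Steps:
A(C) = 2*C
g(r, W) = r + 2*W (g(r, W) = (W + r) + W = r + 2*W)
F(J) = √(16 + 3*J) (F(J) = √(2*8 + (J + 2*J)) = √(16 + 3*J))
1/F(w) = 1/(√(16 + 3*(-93))) = 1/(√(16 - 279)) = 1/(√(-263)) = 1/(I*√263) = -I*√263/263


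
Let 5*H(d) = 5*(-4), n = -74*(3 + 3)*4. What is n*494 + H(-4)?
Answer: -877348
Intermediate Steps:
n = -1776 (n = -444*4 = -74*24 = -1776)
H(d) = -4 (H(d) = (5*(-4))/5 = (⅕)*(-20) = -4)
n*494 + H(-4) = -1776*494 - 4 = -877344 - 4 = -877348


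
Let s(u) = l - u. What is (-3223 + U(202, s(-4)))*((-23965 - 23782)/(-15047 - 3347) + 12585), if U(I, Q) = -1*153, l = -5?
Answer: -390833168056/9197 ≈ -4.2496e+7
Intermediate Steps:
s(u) = -5 - u
U(I, Q) = -153
(-3223 + U(202, s(-4)))*((-23965 - 23782)/(-15047 - 3347) + 12585) = (-3223 - 153)*((-23965 - 23782)/(-15047 - 3347) + 12585) = -3376*(-47747/(-18394) + 12585) = -3376*(-47747*(-1/18394) + 12585) = -3376*(47747/18394 + 12585) = -3376*231536237/18394 = -390833168056/9197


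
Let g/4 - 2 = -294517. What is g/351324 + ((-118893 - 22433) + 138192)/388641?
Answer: -38245288823/11378242557 ≈ -3.3613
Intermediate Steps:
g = -1178060 (g = 8 + 4*(-294517) = 8 - 1178068 = -1178060)
g/351324 + ((-118893 - 22433) + 138192)/388641 = -1178060/351324 + ((-118893 - 22433) + 138192)/388641 = -1178060*1/351324 + (-141326 + 138192)*(1/388641) = -294515/87831 - 3134*1/388641 = -294515/87831 - 3134/388641 = -38245288823/11378242557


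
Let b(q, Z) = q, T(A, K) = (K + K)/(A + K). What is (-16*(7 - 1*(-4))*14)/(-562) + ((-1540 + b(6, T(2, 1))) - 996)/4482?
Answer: 2405447/629721 ≈ 3.8199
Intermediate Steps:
T(A, K) = 2*K/(A + K) (T(A, K) = (2*K)/(A + K) = 2*K/(A + K))
(-16*(7 - 1*(-4))*14)/(-562) + ((-1540 + b(6, T(2, 1))) - 996)/4482 = (-16*(7 - 1*(-4))*14)/(-562) + ((-1540 + 6) - 996)/4482 = (-16*(7 + 4)*14)*(-1/562) + (-1534 - 996)*(1/4482) = (-16*11*14)*(-1/562) - 2530*1/4482 = -176*14*(-1/562) - 1265/2241 = -2464*(-1/562) - 1265/2241 = 1232/281 - 1265/2241 = 2405447/629721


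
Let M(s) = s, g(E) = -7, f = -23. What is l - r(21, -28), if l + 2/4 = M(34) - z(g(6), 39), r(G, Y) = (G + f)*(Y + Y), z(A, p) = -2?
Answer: -153/2 ≈ -76.500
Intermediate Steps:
r(G, Y) = 2*Y*(-23 + G) (r(G, Y) = (G - 23)*(Y + Y) = (-23 + G)*(2*Y) = 2*Y*(-23 + G))
l = 71/2 (l = -1/2 + (34 - 1*(-2)) = -1/2 + (34 + 2) = -1/2 + 36 = 71/2 ≈ 35.500)
l - r(21, -28) = 71/2 - 2*(-28)*(-23 + 21) = 71/2 - 2*(-28)*(-2) = 71/2 - 1*112 = 71/2 - 112 = -153/2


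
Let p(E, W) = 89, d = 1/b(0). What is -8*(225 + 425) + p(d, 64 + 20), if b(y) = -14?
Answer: -5111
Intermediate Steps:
d = -1/14 (d = 1/(-14) = -1/14 ≈ -0.071429)
-8*(225 + 425) + p(d, 64 + 20) = -8*(225 + 425) + 89 = -8*650 + 89 = -5200 + 89 = -5111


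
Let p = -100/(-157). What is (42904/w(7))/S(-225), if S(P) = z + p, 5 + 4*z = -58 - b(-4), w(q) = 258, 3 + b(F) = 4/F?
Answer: -13471856/1143327 ≈ -11.783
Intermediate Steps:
b(F) = -3 + 4/F
p = 100/157 (p = -100*(-1/157) = 100/157 ≈ 0.63694)
z = -59/4 (z = -5/4 + (-58 - (-3 + 4/(-4)))/4 = -5/4 + (-58 - (-3 + 4*(-¼)))/4 = -5/4 + (-58 - (-3 - 1))/4 = -5/4 + (-58 - 1*(-4))/4 = -5/4 + (-58 + 4)/4 = -5/4 + (¼)*(-54) = -5/4 - 27/2 = -59/4 ≈ -14.750)
S(P) = -8863/628 (S(P) = -59/4 + 100/157 = -8863/628)
(42904/w(7))/S(-225) = (42904/258)/(-8863/628) = (42904*(1/258))*(-628/8863) = (21452/129)*(-628/8863) = -13471856/1143327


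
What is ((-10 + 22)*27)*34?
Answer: 11016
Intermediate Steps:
((-10 + 22)*27)*34 = (12*27)*34 = 324*34 = 11016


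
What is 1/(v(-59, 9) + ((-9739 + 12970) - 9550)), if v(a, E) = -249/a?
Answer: -59/372572 ≈ -0.00015836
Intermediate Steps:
1/(v(-59, 9) + ((-9739 + 12970) - 9550)) = 1/(-249/(-59) + ((-9739 + 12970) - 9550)) = 1/(-249*(-1/59) + (3231 - 9550)) = 1/(249/59 - 6319) = 1/(-372572/59) = -59/372572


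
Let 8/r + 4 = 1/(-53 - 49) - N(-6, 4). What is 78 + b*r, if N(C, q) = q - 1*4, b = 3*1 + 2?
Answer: 27822/409 ≈ 68.024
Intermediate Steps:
b = 5 (b = 3 + 2 = 5)
N(C, q) = -4 + q (N(C, q) = q - 4 = -4 + q)
r = -816/409 (r = 8/(-4 + (1/(-53 - 49) - (-4 + 4))) = 8/(-4 + (1/(-102) - 1*0)) = 8/(-4 + (-1/102 + 0)) = 8/(-4 - 1/102) = 8/(-409/102) = 8*(-102/409) = -816/409 ≈ -1.9951)
78 + b*r = 78 + 5*(-816/409) = 78 - 4080/409 = 27822/409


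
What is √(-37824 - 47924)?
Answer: 2*I*√21437 ≈ 292.83*I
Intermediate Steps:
√(-37824 - 47924) = √(-85748) = 2*I*√21437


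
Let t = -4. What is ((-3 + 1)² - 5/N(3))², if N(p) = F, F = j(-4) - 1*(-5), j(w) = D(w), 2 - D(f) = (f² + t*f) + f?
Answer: 7921/441 ≈ 17.961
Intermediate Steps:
D(f) = 2 - f² + 3*f (D(f) = 2 - ((f² - 4*f) + f) = 2 - (f² - 3*f) = 2 + (-f² + 3*f) = 2 - f² + 3*f)
j(w) = 2 - w² + 3*w
F = -21 (F = (2 - 1*(-4)² + 3*(-4)) - 1*(-5) = (2 - 1*16 - 12) + 5 = (2 - 16 - 12) + 5 = -26 + 5 = -21)
N(p) = -21
((-3 + 1)² - 5/N(3))² = ((-3 + 1)² - 5/(-21))² = ((-2)² - 5*(-1/21))² = (4 + 5/21)² = (89/21)² = 7921/441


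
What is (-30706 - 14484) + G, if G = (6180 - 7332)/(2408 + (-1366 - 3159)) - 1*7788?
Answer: -112153274/2117 ≈ -52977.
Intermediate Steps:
G = -16486044/2117 (G = -1152/(2408 - 4525) - 7788 = -1152/(-2117) - 7788 = -1152*(-1/2117) - 7788 = 1152/2117 - 7788 = -16486044/2117 ≈ -7787.5)
(-30706 - 14484) + G = (-30706 - 14484) - 16486044/2117 = -45190 - 16486044/2117 = -112153274/2117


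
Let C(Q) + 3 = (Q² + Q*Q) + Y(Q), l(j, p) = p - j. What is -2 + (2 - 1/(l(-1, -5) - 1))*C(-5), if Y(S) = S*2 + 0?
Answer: 397/5 ≈ 79.400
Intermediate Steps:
Y(S) = 2*S (Y(S) = 2*S + 0 = 2*S)
C(Q) = -3 + 2*Q + 2*Q² (C(Q) = -3 + ((Q² + Q*Q) + 2*Q) = -3 + ((Q² + Q²) + 2*Q) = -3 + (2*Q² + 2*Q) = -3 + (2*Q + 2*Q²) = -3 + 2*Q + 2*Q²)
-2 + (2 - 1/(l(-1, -5) - 1))*C(-5) = -2 + (2 - 1/((-5 - 1*(-1)) - 1))*(-3 + 2*(-5) + 2*(-5)²) = -2 + (2 - 1/((-5 + 1) - 1))*(-3 - 10 + 2*25) = -2 + (2 - 1/(-4 - 1))*(-3 - 10 + 50) = -2 + (2 - 1/(-5))*37 = -2 + (2 - 1*(-⅕))*37 = -2 + (2 + ⅕)*37 = -2 + (11/5)*37 = -2 + 407/5 = 397/5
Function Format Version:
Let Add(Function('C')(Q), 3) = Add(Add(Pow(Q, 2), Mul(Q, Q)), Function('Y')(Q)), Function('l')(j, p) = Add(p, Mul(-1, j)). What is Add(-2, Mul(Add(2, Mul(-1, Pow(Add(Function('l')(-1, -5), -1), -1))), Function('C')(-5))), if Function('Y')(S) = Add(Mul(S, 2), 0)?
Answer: Rational(397, 5) ≈ 79.400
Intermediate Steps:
Function('Y')(S) = Mul(2, S) (Function('Y')(S) = Add(Mul(2, S), 0) = Mul(2, S))
Function('C')(Q) = Add(-3, Mul(2, Q), Mul(2, Pow(Q, 2))) (Function('C')(Q) = Add(-3, Add(Add(Pow(Q, 2), Mul(Q, Q)), Mul(2, Q))) = Add(-3, Add(Add(Pow(Q, 2), Pow(Q, 2)), Mul(2, Q))) = Add(-3, Add(Mul(2, Pow(Q, 2)), Mul(2, Q))) = Add(-3, Add(Mul(2, Q), Mul(2, Pow(Q, 2)))) = Add(-3, Mul(2, Q), Mul(2, Pow(Q, 2))))
Add(-2, Mul(Add(2, Mul(-1, Pow(Add(Function('l')(-1, -5), -1), -1))), Function('C')(-5))) = Add(-2, Mul(Add(2, Mul(-1, Pow(Add(Add(-5, Mul(-1, -1)), -1), -1))), Add(-3, Mul(2, -5), Mul(2, Pow(-5, 2))))) = Add(-2, Mul(Add(2, Mul(-1, Pow(Add(Add(-5, 1), -1), -1))), Add(-3, -10, Mul(2, 25)))) = Add(-2, Mul(Add(2, Mul(-1, Pow(Add(-4, -1), -1))), Add(-3, -10, 50))) = Add(-2, Mul(Add(2, Mul(-1, Pow(-5, -1))), 37)) = Add(-2, Mul(Add(2, Mul(-1, Rational(-1, 5))), 37)) = Add(-2, Mul(Add(2, Rational(1, 5)), 37)) = Add(-2, Mul(Rational(11, 5), 37)) = Add(-2, Rational(407, 5)) = Rational(397, 5)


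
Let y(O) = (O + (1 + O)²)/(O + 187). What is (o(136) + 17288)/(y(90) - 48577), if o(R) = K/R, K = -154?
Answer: -325615439/914427144 ≈ -0.35609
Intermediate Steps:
y(O) = (O + (1 + O)²)/(187 + O)
o(R) = -154/R
(o(136) + 17288)/(y(90) - 48577) = (-154/136 + 17288)/((90 + (1 + 90)²)/(187 + 90) - 48577) = (-154*1/136 + 17288)/((90 + 91²)/277 - 48577) = (-77/68 + 17288)/((90 + 8281)/277 - 48577) = 1175507/(68*((1/277)*8371 - 48577)) = 1175507/(68*(8371/277 - 48577)) = 1175507/(68*(-13447458/277)) = (1175507/68)*(-277/13447458) = -325615439/914427144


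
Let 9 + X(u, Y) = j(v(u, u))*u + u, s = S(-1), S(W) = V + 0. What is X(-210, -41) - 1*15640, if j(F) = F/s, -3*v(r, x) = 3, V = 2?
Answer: -15754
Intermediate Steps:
v(r, x) = -1 (v(r, x) = -⅓*3 = -1)
S(W) = 2 (S(W) = 2 + 0 = 2)
s = 2
j(F) = F/2
X(u, Y) = -9 + u/2 (X(u, Y) = -9 + (((½)*(-1))*u + u) = -9 + (-u/2 + u) = -9 + u/2)
X(-210, -41) - 1*15640 = (-9 + (½)*(-210)) - 1*15640 = (-9 - 105) - 15640 = -114 - 15640 = -15754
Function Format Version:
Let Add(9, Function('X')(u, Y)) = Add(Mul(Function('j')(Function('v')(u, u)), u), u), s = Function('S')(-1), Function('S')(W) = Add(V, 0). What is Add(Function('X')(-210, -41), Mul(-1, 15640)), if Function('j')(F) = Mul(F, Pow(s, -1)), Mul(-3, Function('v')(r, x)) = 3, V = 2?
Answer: -15754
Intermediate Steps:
Function('v')(r, x) = -1 (Function('v')(r, x) = Mul(Rational(-1, 3), 3) = -1)
Function('S')(W) = 2 (Function('S')(W) = Add(2, 0) = 2)
s = 2
Function('j')(F) = Mul(Rational(1, 2), F) (Function('j')(F) = Mul(F, Pow(2, -1)) = Mul(F, Rational(1, 2)) = Mul(Rational(1, 2), F))
Function('X')(u, Y) = Add(-9, Mul(Rational(1, 2), u)) (Function('X')(u, Y) = Add(-9, Add(Mul(Mul(Rational(1, 2), -1), u), u)) = Add(-9, Add(Mul(Rational(-1, 2), u), u)) = Add(-9, Mul(Rational(1, 2), u)))
Add(Function('X')(-210, -41), Mul(-1, 15640)) = Add(Add(-9, Mul(Rational(1, 2), -210)), Mul(-1, 15640)) = Add(Add(-9, -105), -15640) = Add(-114, -15640) = -15754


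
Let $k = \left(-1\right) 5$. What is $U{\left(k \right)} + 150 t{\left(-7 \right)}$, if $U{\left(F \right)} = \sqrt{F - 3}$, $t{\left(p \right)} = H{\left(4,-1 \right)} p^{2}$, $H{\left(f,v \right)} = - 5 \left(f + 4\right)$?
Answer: $-294000 + 2 i \sqrt{2} \approx -2.94 \cdot 10^{5} + 2.8284 i$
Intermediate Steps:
$k = -5$
$H{\left(f,v \right)} = -20 - 5 f$ ($H{\left(f,v \right)} = - 5 \left(4 + f\right) = -20 - 5 f$)
$t{\left(p \right)} = - 40 p^{2}$ ($t{\left(p \right)} = \left(-20 - 20\right) p^{2} = - 40 p^{2}$)
$U{\left(F \right)} = \sqrt{-3 + F}$
$U{\left(k \right)} + 150 t{\left(-7 \right)} = \sqrt{-3 - 5} + 150 \left(- 40 \left(-7\right)^{2}\right) = \sqrt{-8} + 150 \left(\left(-40\right) 49\right) = 2 i \sqrt{2} + 150 \left(-1960\right) = 2 i \sqrt{2} - 294000 = -294000 + 2 i \sqrt{2}$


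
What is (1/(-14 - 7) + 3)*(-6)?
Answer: -124/7 ≈ -17.714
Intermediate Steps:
(1/(-14 - 7) + 3)*(-6) = (1/(-21) + 3)*(-6) = (-1/21 + 3)*(-6) = (62/21)*(-6) = -124/7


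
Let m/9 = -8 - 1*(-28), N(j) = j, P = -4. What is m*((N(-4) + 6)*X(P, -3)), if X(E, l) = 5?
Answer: 1800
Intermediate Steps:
m = 180 (m = 9*(-8 - 1*(-28)) = 9*(-8 + 28) = 9*20 = 180)
m*((N(-4) + 6)*X(P, -3)) = 180*((-4 + 6)*5) = 180*(2*5) = 180*10 = 1800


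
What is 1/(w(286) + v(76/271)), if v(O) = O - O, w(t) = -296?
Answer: -1/296 ≈ -0.0033784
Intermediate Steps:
v(O) = 0
1/(w(286) + v(76/271)) = 1/(-296 + 0) = 1/(-296) = -1/296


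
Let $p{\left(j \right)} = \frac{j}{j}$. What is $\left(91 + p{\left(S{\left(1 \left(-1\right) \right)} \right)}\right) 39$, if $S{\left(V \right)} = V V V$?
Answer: $3588$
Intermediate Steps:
$S{\left(V \right)} = V^{3}$ ($S{\left(V \right)} = V^{2} V = V^{3}$)
$p{\left(j \right)} = 1$
$\left(91 + p{\left(S{\left(1 \left(-1\right) \right)} \right)}\right) 39 = \left(91 + 1\right) 39 = 92 \cdot 39 = 3588$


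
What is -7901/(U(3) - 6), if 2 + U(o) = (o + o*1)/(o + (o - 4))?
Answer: 7901/5 ≈ 1580.2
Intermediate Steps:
U(o) = -2 + 2*o/(-4 + 2*o) (U(o) = -2 + (o + o*1)/(o + (o - 4)) = -2 + (o + o)/(o + (-4 + o)) = -2 + (2*o)/(-4 + 2*o) = -2 + 2*o/(-4 + 2*o))
-7901/(U(3) - 6) = -7901/((4 - 1*3)/(-2 + 3) - 6) = -7901/((4 - 3)/1 - 6) = -7901/(1*1 - 6) = -7901/(1 - 6) = -7901/(-5) = -⅕*(-7901) = 7901/5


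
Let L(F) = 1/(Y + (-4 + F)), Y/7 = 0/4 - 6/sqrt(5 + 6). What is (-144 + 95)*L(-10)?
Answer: 77/4 - 21*sqrt(11)/4 ≈ 1.8377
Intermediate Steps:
Y = -42*sqrt(11)/11 (Y = 7*(0/4 - 6/sqrt(5 + 6)) = 7*(0*(1/4) - 6*sqrt(11)/11) = 7*(0 - 6*sqrt(11)/11) = 7*(-6*sqrt(11)/11) = -42*sqrt(11)/11 ≈ -12.663)
L(F) = 1/(-4 + F - 42*sqrt(11)/11) (L(F) = 1/(-42*sqrt(11)/11 + (-4 + F)) = 1/(-4 + F - 42*sqrt(11)/11))
(-144 + 95)*L(-10) = (-144 + 95)*(11/(-44 - 42*sqrt(11) + 11*(-10))) = -539/(-44 - 42*sqrt(11) - 110) = -539/(-154 - 42*sqrt(11))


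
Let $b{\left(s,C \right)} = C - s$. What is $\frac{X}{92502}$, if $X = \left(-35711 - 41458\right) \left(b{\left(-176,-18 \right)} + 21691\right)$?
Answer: $- \frac{187340609}{10278} \approx -18227.0$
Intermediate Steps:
$X = -1686065481$ ($X = \left(-35711 - 41458\right) \left(\left(-18 - -176\right) + 21691\right) = - 77169 \left(\left(-18 + 176\right) + 21691\right) = - 77169 \left(158 + 21691\right) = \left(-77169\right) 21849 = -1686065481$)
$\frac{X}{92502} = - \frac{1686065481}{92502} = \left(-1686065481\right) \frac{1}{92502} = - \frac{187340609}{10278}$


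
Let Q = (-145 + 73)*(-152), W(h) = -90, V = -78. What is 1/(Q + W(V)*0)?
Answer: 1/10944 ≈ 9.1374e-5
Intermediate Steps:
Q = 10944 (Q = -72*(-152) = 10944)
1/(Q + W(V)*0) = 1/(10944 - 90*0) = 1/(10944 + 0) = 1/10944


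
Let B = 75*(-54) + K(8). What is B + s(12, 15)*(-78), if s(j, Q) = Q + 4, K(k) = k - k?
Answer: -5532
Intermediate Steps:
K(k) = 0
s(j, Q) = 4 + Q
B = -4050 (B = 75*(-54) + 0 = -4050 + 0 = -4050)
B + s(12, 15)*(-78) = -4050 + (4 + 15)*(-78) = -4050 + 19*(-78) = -4050 - 1482 = -5532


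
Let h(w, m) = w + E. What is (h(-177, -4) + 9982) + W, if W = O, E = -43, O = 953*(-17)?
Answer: -6439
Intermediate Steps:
O = -16201
h(w, m) = -43 + w (h(w, m) = w - 43 = -43 + w)
W = -16201
(h(-177, -4) + 9982) + W = ((-43 - 177) + 9982) - 16201 = (-220 + 9982) - 16201 = 9762 - 16201 = -6439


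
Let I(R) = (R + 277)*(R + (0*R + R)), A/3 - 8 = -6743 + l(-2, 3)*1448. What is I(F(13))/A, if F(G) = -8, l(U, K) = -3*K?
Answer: 4304/59301 ≈ 0.072579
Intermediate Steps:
A = -59301 (A = 24 + 3*(-6743 - 3*3*1448) = 24 + 3*(-6743 - 9*1448) = 24 + 3*(-6743 - 13032) = 24 + 3*(-19775) = 24 - 59325 = -59301)
I(R) = 2*R*(277 + R) (I(R) = (277 + R)*(R + (0 + R)) = (277 + R)*(R + R) = (277 + R)*(2*R) = 2*R*(277 + R))
I(F(13))/A = (2*(-8)*(277 - 8))/(-59301) = (2*(-8)*269)*(-1/59301) = -4304*(-1/59301) = 4304/59301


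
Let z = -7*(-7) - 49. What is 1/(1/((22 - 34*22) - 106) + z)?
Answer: -832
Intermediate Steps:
z = 0 (z = 49 - 49 = 0)
1/(1/((22 - 34*22) - 106) + z) = 1/(1/((22 - 34*22) - 106) + 0) = 1/(1/((22 - 748) - 106) + 0) = 1/(1/(-726 - 106) + 0) = 1/(1/(-832) + 0) = 1/(-1/832 + 0) = 1/(-1/832) = -832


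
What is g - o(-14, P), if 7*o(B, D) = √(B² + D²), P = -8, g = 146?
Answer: 146 - 2*√65/7 ≈ 143.70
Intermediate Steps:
o(B, D) = √(B² + D²)/7
g - o(-14, P) = 146 - √((-14)² + (-8)²)/7 = 146 - √(196 + 64)/7 = 146 - √260/7 = 146 - 2*√65/7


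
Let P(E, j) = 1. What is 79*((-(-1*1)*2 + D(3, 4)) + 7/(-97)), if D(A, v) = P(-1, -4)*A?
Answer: 37762/97 ≈ 389.30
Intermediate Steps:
D(A, v) = A (D(A, v) = 1*A = A)
79*((-(-1*1)*2 + D(3, 4)) + 7/(-97)) = 79*((-(-1*1)*2 + 3) + 7/(-97)) = 79*((-(-1)*2 + 3) + 7*(-1/97)) = 79*((-1*(-2) + 3) - 7/97) = 79*((2 + 3) - 7/97) = 79*(5 - 7/97) = 79*(478/97) = 37762/97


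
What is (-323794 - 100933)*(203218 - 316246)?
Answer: 48006043356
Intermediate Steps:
(-323794 - 100933)*(203218 - 316246) = -424727*(-113028) = 48006043356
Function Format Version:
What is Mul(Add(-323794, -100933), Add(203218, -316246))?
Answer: 48006043356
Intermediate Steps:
Mul(Add(-323794, -100933), Add(203218, -316246)) = Mul(-424727, -113028) = 48006043356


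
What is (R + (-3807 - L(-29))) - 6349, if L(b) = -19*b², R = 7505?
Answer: 13328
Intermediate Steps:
(R + (-3807 - L(-29))) - 6349 = (7505 + (-3807 - (-19)*(-29)²)) - 6349 = (7505 + (-3807 - (-19)*841)) - 6349 = (7505 + (-3807 - 1*(-15979))) - 6349 = (7505 + (-3807 + 15979)) - 6349 = (7505 + 12172) - 6349 = 19677 - 6349 = 13328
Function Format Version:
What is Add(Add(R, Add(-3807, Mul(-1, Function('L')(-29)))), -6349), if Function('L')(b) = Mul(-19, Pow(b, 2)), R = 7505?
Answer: 13328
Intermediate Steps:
Add(Add(R, Add(-3807, Mul(-1, Function('L')(-29)))), -6349) = Add(Add(7505, Add(-3807, Mul(-1, Mul(-19, Pow(-29, 2))))), -6349) = Add(Add(7505, Add(-3807, Mul(-1, Mul(-19, 841)))), -6349) = Add(Add(7505, Add(-3807, Mul(-1, -15979))), -6349) = Add(Add(7505, Add(-3807, 15979)), -6349) = Add(Add(7505, 12172), -6349) = Add(19677, -6349) = 13328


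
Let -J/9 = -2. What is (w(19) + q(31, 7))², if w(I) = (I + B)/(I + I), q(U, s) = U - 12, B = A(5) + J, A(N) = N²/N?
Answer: 145924/361 ≈ 404.22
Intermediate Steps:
J = 18 (J = -9*(-2) = 18)
A(N) = N
B = 23 (B = 5 + 18 = 23)
q(U, s) = -12 + U
w(I) = (23 + I)/(2*I) (w(I) = (I + 23)/(I + I) = (23 + I)/((2*I)) = (23 + I)*(1/(2*I)) = (23 + I)/(2*I))
(w(19) + q(31, 7))² = ((½)*(23 + 19)/19 + (-12 + 31))² = ((½)*(1/19)*42 + 19)² = (21/19 + 19)² = (382/19)² = 145924/361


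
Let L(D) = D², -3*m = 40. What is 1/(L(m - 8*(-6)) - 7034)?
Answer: -9/52490 ≈ -0.00017146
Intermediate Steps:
m = -40/3 (m = -⅓*40 = -40/3 ≈ -13.333)
1/(L(m - 8*(-6)) - 7034) = 1/((-40/3 - 8*(-6))² - 7034) = 1/((-40/3 - 1*(-48))² - 7034) = 1/((-40/3 + 48)² - 7034) = 1/((104/3)² - 7034) = 1/(10816/9 - 7034) = 1/(-52490/9) = -9/52490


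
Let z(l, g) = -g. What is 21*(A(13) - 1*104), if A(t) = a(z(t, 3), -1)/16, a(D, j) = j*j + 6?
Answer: -34797/16 ≈ -2174.8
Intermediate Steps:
a(D, j) = 6 + j² (a(D, j) = j² + 6 = 6 + j²)
A(t) = 7/16 (A(t) = (6 + (-1)²)/16 = (6 + 1)*(1/16) = 7*(1/16) = 7/16)
21*(A(13) - 1*104) = 21*(7/16 - 1*104) = 21*(7/16 - 104) = 21*(-1657/16) = -34797/16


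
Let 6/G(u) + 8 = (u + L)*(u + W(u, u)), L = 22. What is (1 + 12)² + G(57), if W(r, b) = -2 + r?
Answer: 746983/4420 ≈ 169.00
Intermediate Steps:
G(u) = 6/(-8 + (-2 + 2*u)*(22 + u)) (G(u) = 6/(-8 + (u + 22)*(u + (-2 + u))) = 6/(-8 + (22 + u)*(-2 + 2*u)) = 6/(-8 + (-2 + 2*u)*(22 + u)))
(1 + 12)² + G(57) = (1 + 12)² + 3/(-26 + 57² + 21*57) = 13² + 3/(-26 + 3249 + 1197) = 169 + 3/4420 = 746983/4420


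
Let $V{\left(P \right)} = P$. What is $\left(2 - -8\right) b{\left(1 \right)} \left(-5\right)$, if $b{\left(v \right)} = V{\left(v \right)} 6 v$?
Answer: $-300$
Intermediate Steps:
$b{\left(v \right)} = 6 v^{2}$ ($b{\left(v \right)} = v 6 v = 6 v v = 6 v^{2}$)
$\left(2 - -8\right) b{\left(1 \right)} \left(-5\right) = \left(2 - -8\right) 6 \cdot 1^{2} \left(-5\right) = \left(2 + 8\right) 6 \cdot 1 \left(-5\right) = 10 \cdot 6 \left(-5\right) = 60 \left(-5\right) = -300$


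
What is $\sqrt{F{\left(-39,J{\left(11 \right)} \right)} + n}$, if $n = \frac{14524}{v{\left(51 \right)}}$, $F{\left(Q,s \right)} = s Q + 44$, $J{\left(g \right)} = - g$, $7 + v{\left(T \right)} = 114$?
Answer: $\frac{\sqrt{6969445}}{107} \approx 24.673$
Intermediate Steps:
$v{\left(T \right)} = 107$ ($v{\left(T \right)} = -7 + 114 = 107$)
$F{\left(Q,s \right)} = 44 + Q s$ ($F{\left(Q,s \right)} = Q s + 44 = 44 + Q s$)
$n = \frac{14524}{107} \approx 135.74$
$\sqrt{F{\left(-39,J{\left(11 \right)} \right)} + n} = \sqrt{\left(44 - 39 \left(\left(-1\right) 11\right)\right) + \frac{14524}{107}} = \sqrt{\left(44 - -429\right) + \frac{14524}{107}} = \sqrt{\left(44 + 429\right) + \frac{14524}{107}} = \sqrt{473 + \frac{14524}{107}} = \sqrt{\frac{65135}{107}} = \frac{\sqrt{6969445}}{107}$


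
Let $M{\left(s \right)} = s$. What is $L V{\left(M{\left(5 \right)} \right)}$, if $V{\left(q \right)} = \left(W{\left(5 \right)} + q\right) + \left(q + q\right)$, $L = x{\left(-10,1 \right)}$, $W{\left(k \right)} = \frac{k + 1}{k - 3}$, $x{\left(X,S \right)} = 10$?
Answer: $180$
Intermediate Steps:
$W{\left(k \right)} = \frac{1 + k}{-3 + k}$
$L = 10$
$V{\left(q \right)} = 3 + 3 q$ ($V{\left(q \right)} = \left(\frac{1 + 5}{-3 + 5} + q\right) + \left(q + q\right) = \left(\frac{1}{2} \cdot 6 + q\right) + 2 q = \left(3 + q\right) + 2 q = 3 + 3 q$)
$L V{\left(M{\left(5 \right)} \right)} = 10 \left(3 + 3 \cdot 5\right) = 10 \left(3 + 15\right) = 10 \cdot 18 = 180$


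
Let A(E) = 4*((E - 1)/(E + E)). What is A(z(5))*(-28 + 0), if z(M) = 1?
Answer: 0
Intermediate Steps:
A(E) = 2*(-1 + E)/E (A(E) = 4*((-1 + E)/((2*E))) = 4*((-1 + E)*(1/(2*E))) = 4*((-1 + E)/(2*E)) = 2*(-1 + E)/E)
A(z(5))*(-28 + 0) = (2 - 2/1)*(-28 + 0) = (2 - 2*1)*(-28) = (2 - 2)*(-28) = 0*(-28) = 0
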